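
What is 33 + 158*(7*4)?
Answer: 4457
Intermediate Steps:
33 + 158*(7*4) = 33 + 158*28 = 33 + 4424 = 4457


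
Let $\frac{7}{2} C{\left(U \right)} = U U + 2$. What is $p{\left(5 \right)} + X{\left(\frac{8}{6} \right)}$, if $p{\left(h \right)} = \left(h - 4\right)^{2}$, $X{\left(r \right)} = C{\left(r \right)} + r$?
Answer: $\frac{215}{63} \approx 3.4127$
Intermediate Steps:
$C{\left(U \right)} = \frac{4}{7} + \frac{2 U^{2}}{7}$ ($C{\left(U \right)} = \frac{2 \left(U U + 2\right)}{7} = \frac{2 \left(U^{2} + 2\right)}{7} = \frac{2 \left(2 + U^{2}\right)}{7} = \frac{4}{7} + \frac{2 U^{2}}{7}$)
$X{\left(r \right)} = \frac{4}{7} + r + \frac{2 r^{2}}{7}$ ($X{\left(r \right)} = \left(\frac{4}{7} + \frac{2 r^{2}}{7}\right) + r = \frac{4}{7} + r + \frac{2 r^{2}}{7}$)
$p{\left(h \right)} = \left(-4 + h\right)^{2}$
$p{\left(5 \right)} + X{\left(\frac{8}{6} \right)} = \left(-4 + 5\right)^{2} + \left(\frac{4}{7} + \frac{8}{6} + \frac{2 \left(\frac{8}{6}\right)^{2}}{7}\right) = 1^{2} + \left(\frac{4}{7} + 8 \cdot \frac{1}{6} + \frac{2 \left(8 \cdot \frac{1}{6}\right)^{2}}{7}\right) = 1 + \left(\frac{4}{7} + \frac{4}{3} + \frac{2 \left(\frac{4}{3}\right)^{2}}{7}\right) = 1 + \left(\frac{4}{7} + \frac{4}{3} + \frac{2}{7} \cdot \frac{16}{9}\right) = 1 + \left(\frac{4}{7} + \frac{4}{3} + \frac{32}{63}\right) = 1 + \frac{152}{63} = \frac{215}{63}$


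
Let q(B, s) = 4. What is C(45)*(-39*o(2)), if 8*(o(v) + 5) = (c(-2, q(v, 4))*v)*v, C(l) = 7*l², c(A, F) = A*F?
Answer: 4975425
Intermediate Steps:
o(v) = -5 - v² (o(v) = -5 + (((-2*4)*v)*v)/8 = -5 + ((-8*v)*v)/8 = -5 + (-8*v²)/8 = -5 - v²)
C(45)*(-39*o(2)) = (7*45²)*(-39*(-5 - 1*2²)) = (7*2025)*(-39*(-5 - 1*4)) = 14175*(-39*(-5 - 4)) = 14175*(-39*(-9)) = 14175*351 = 4975425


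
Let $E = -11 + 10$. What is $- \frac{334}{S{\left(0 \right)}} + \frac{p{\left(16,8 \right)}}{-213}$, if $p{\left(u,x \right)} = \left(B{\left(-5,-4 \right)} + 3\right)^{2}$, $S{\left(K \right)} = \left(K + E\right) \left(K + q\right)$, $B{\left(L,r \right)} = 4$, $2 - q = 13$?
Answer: $- \frac{71681}{2343} \approx -30.594$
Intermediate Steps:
$q = -11$ ($q = 2 - 13 = -11$)
$E = -1$
$S{\left(K \right)} = \left(-1 + K\right) \left(-11 + K\right)$ ($S{\left(K \right)} = \left(K - 1\right) \left(K - 11\right) = \left(-1 + K\right) \left(-11 + K\right)$)
$p{\left(u,x \right)} = 49$ ($p{\left(u,x \right)} = \left(4 + 3\right)^{2} = 7^{2} = 49$)
$- \frac{334}{S{\left(0 \right)}} + \frac{p{\left(16,8 \right)}}{-213} = - \frac{334}{11 + 0^{2} - 0} + \frac{49}{-213} = - \frac{334}{11 + 0 + 0} + 49 \left(- \frac{1}{213}\right) = - \frac{334}{11} - \frac{49}{213} = - \frac{71681}{2343}$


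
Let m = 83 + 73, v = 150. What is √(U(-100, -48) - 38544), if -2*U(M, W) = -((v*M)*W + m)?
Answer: 3*√35726 ≈ 567.04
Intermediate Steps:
m = 156
U(M, W) = 78 + 75*M*W (U(M, W) = -(-1)*((150*M)*W + 156)/2 = -(-1)*(150*M*W + 156)/2 = -(-1)*(156 + 150*M*W)/2 = -(-156 - 150*M*W)/2 = 78 + 75*M*W)
√(U(-100, -48) - 38544) = √((78 + 75*(-100)*(-48)) - 38544) = √((78 + 360000) - 38544) = √(360078 - 38544) = √321534 = 3*√35726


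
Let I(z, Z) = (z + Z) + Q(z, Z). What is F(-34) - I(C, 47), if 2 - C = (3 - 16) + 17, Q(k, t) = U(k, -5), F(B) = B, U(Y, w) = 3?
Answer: -82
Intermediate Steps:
Q(k, t) = 3
C = -2 (C = 2 - ((3 - 16) + 17) = 2 - (-13 + 17) = 2 - 1*4 = 2 - 4 = -2)
I(z, Z) = 3 + Z + z (I(z, Z) = (z + Z) + 3 = (Z + z) + 3 = 3 + Z + z)
F(-34) - I(C, 47) = -34 - (3 + 47 - 2) = -34 - 1*48 = -34 - 48 = -82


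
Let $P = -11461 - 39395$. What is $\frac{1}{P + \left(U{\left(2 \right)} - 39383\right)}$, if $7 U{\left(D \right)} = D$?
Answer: $- \frac{7}{631671} \approx -1.1082 \cdot 10^{-5}$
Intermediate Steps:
$P = -50856$
$U{\left(D \right)} = \frac{D}{7}$
$\frac{1}{P + \left(U{\left(2 \right)} - 39383\right)} = \frac{1}{-50856 + \left(\frac{1}{7} \cdot 2 - 39383\right)} = \frac{1}{-50856 + \left(\frac{2}{7} - 39383\right)} = \frac{1}{-50856 - \frac{275679}{7}} = \frac{1}{- \frac{631671}{7}} = - \frac{7}{631671}$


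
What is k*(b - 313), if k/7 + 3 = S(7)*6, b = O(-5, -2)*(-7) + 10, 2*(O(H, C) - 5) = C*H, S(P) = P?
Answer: -101829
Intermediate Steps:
O(H, C) = 5 + C*H/2 (O(H, C) = 5 + (C*H)/2 = 5 + C*H/2)
b = -60 (b = (5 + (½)*(-2)*(-5))*(-7) + 10 = (5 + 5)*(-7) + 10 = 10*(-7) + 10 = -70 + 10 = -60)
k = 273 (k = -21 + 7*(7*6) = -21 + 7*42 = -21 + 294 = 273)
k*(b - 313) = 273*(-60 - 313) = 273*(-373) = -101829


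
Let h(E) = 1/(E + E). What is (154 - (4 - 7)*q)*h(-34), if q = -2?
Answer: -37/17 ≈ -2.1765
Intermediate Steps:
h(E) = 1/(2*E)
(154 - (4 - 7)*q)*h(-34) = (154 - (4 - 7)*(-2))*((½)/(-34)) = (154 - (-3)*(-2))*((½)*(-1/34)) = (154 - 1*6)*(-1/68) = (154 - 6)*(-1/68) = 148*(-1/68) = -37/17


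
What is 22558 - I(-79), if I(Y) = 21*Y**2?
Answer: -108503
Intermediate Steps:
22558 - I(-79) = 22558 - 21*(-79)**2 = 22558 - 21*6241 = 22558 - 1*131061 = 22558 - 131061 = -108503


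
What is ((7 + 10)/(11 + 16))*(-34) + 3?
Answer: -497/27 ≈ -18.407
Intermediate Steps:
((7 + 10)/(11 + 16))*(-34) + 3 = (17/27)*(-34) + 3 = -578/27 + 3 = -497/27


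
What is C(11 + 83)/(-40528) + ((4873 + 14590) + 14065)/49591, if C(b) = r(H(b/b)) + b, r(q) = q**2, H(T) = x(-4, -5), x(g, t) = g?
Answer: 676683887/1004912024 ≈ 0.67338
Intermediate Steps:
H(T) = -4
C(b) = 16 + b (C(b) = (-4)**2 + b = 16 + b)
C(11 + 83)/(-40528) + ((4873 + 14590) + 14065)/49591 = (16 + (11 + 83))/(-40528) + ((4873 + 14590) + 14065)/49591 = (16 + 94)*(-1/40528) + (19463 + 14065)*(1/49591) = 110*(-1/40528) + 33528*(1/49591) = -55/20264 + 33528/49591 = 676683887/1004912024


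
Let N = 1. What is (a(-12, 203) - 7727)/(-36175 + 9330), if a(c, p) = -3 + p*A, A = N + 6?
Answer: 6309/26845 ≈ 0.23502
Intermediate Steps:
A = 7 (A = 1 + 6 = 7)
a(c, p) = -3 + 7*p (a(c, p) = -3 + p*7 = -3 + 7*p)
(a(-12, 203) - 7727)/(-36175 + 9330) = ((-3 + 7*203) - 7727)/(-36175 + 9330) = ((-3 + 1421) - 7727)/(-26845) = (1418 - 7727)*(-1/26845) = -6309*(-1/26845) = 6309/26845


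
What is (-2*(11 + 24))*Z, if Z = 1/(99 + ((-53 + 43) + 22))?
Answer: -70/111 ≈ -0.63063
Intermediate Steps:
Z = 1/111 (Z = 1/(99 + (-10 + 22)) = 1/(99 + 12) = 1/111 ≈ 0.0090090)
(-2*(11 + 24))*Z = -2*(11 + 24)*(1/111) = -2*35*(1/111) = -70*1/111 = -70/111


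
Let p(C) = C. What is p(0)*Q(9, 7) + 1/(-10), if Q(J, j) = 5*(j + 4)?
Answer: -⅒ ≈ -0.10000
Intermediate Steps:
Q(J, j) = 20 + 5*j (Q(J, j) = 5*(4 + j) = 20 + 5*j)
p(0)*Q(9, 7) + 1/(-10) = 0*(20 + 5*7) + 1/(-10) = 0*(20 + 35) - ⅒ = 0*55 - ⅒ = 0 - ⅒ = -⅒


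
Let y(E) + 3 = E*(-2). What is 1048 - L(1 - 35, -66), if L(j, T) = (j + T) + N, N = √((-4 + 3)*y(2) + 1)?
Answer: 1148 - 2*√2 ≈ 1145.2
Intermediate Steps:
y(E) = -3 - 2*E (y(E) = -3 + E*(-2) = -3 - 2*E)
N = 2*√2 (N = √((-4 + 3)*(-3 - 2*2) + 1) = √(-(-3 - 4) + 1) = √(-1*(-7) + 1) = √(7 + 1) = √8 = 2*√2 ≈ 2.8284)
L(j, T) = T + j + 2*√2 (L(j, T) = (j + T) + 2*√2 = (T + j) + 2*√2 = T + j + 2*√2)
1048 - L(1 - 35, -66) = 1048 - (-66 + (1 - 35) + 2*√2) = 1048 - (-66 - 34 + 2*√2) = 1048 - (-100 + 2*√2) = 1048 + (100 - 2*√2) = 1148 - 2*√2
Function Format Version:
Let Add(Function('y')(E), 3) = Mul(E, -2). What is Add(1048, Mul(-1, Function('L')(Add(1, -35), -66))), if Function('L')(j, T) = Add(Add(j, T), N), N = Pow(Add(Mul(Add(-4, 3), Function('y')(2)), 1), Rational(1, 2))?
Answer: Add(1148, Mul(-2, Pow(2, Rational(1, 2)))) ≈ 1145.2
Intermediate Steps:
Function('y')(E) = Add(-3, Mul(-2, E)) (Function('y')(E) = Add(-3, Mul(E, -2)) = Add(-3, Mul(-2, E)))
N = Mul(2, Pow(2, Rational(1, 2))) (N = Pow(Add(Mul(Add(-4, 3), Add(-3, Mul(-2, 2))), 1), Rational(1, 2)) = Pow(Add(Mul(-1, Add(-3, -4)), 1), Rational(1, 2)) = Pow(Add(Mul(-1, -7), 1), Rational(1, 2)) = Pow(Add(7, 1), Rational(1, 2)) = Pow(8, Rational(1, 2)) = Mul(2, Pow(2, Rational(1, 2))) ≈ 2.8284)
Function('L')(j, T) = Add(T, j, Mul(2, Pow(2, Rational(1, 2)))) (Function('L')(j, T) = Add(Add(j, T), Mul(2, Pow(2, Rational(1, 2)))) = Add(Add(T, j), Mul(2, Pow(2, Rational(1, 2)))) = Add(T, j, Mul(2, Pow(2, Rational(1, 2)))))
Add(1048, Mul(-1, Function('L')(Add(1, -35), -66))) = Add(1048, Mul(-1, Add(-66, Add(1, -35), Mul(2, Pow(2, Rational(1, 2)))))) = Add(1048, Mul(-1, Add(-66, -34, Mul(2, Pow(2, Rational(1, 2)))))) = Add(1048, Mul(-1, Add(-100, Mul(2, Pow(2, Rational(1, 2)))))) = Add(1048, Add(100, Mul(-2, Pow(2, Rational(1, 2))))) = Add(1148, Mul(-2, Pow(2, Rational(1, 2))))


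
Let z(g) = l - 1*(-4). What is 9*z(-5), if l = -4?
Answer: 0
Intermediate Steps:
z(g) = 0 (z(g) = -4 - 1*(-4) = -4 + 4 = 0)
9*z(-5) = 9*0 = 0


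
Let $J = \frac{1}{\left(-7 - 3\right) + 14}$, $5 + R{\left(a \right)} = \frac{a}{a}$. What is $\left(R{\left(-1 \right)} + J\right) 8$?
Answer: $-30$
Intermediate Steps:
$R{\left(a \right)} = -4$ ($R{\left(a \right)} = -5 + \frac{a}{a} = -5 + 1 = -4$)
$J = \frac{1}{4}$ ($J = \frac{1}{\left(-7 - 3\right) + 14} = \frac{1}{-10 + 14} = \frac{1}{4} \approx 0.25$)
$\left(R{\left(-1 \right)} + J\right) 8 = \left(-4 + \frac{1}{4}\right) 8 = \left(- \frac{15}{4}\right) 8 = -30$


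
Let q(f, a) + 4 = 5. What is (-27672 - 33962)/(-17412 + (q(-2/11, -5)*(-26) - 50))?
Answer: 30817/8744 ≈ 3.5244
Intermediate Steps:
q(f, a) = 1 (q(f, a) = -4 + 5 = 1)
(-27672 - 33962)/(-17412 + (q(-2/11, -5)*(-26) - 50)) = (-27672 - 33962)/(-17412 + (1*(-26) - 50)) = -61634/(-17412 + (-26 - 50)) = -61634/(-17412 - 76) = -61634/(-17488) = -61634*(-1/17488) = 30817/8744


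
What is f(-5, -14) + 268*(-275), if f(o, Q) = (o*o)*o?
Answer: -73825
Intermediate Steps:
f(o, Q) = o³ (f(o, Q) = o²*o = o³)
f(-5, -14) + 268*(-275) = (-5)³ + 268*(-275) = -125 - 73700 = -73825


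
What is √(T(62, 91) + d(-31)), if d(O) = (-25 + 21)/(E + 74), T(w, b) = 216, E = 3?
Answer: 2*√320089/77 ≈ 14.695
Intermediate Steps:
d(O) = -4/77 (d(O) = (-25 + 21)/(3 + 74) = -4/77)
√(T(62, 91) + d(-31)) = √(216 - 4/77) = √(16628/77) = 2*√320089/77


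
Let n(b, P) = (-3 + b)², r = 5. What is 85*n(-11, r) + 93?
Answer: 16753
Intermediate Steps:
85*n(-11, r) + 93 = 85*(-3 - 11)² + 93 = 85*(-14)² + 93 = 85*196 + 93 = 16660 + 93 = 16753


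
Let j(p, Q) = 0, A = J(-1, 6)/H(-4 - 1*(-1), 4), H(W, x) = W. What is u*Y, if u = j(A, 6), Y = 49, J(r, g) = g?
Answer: 0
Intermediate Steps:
A = -2 (A = 6/(-4 - 1*(-1)) = 6/(-4 + 1) = 6/(-3) = 6*(-1/3) = -2)
u = 0
u*Y = 0*49 = 0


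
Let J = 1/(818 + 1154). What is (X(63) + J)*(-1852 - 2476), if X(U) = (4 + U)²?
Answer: -9578198338/493 ≈ -1.9428e+7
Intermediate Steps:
J = 1/1972 ≈ 0.00050710
(X(63) + J)*(-1852 - 2476) = ((4 + 63)² + 1/1972)*(-1852 - 2476) = (67² + 1/1972)*(-4328) = (4489 + 1/1972)*(-4328) = (8852309/1972)*(-4328) = -9578198338/493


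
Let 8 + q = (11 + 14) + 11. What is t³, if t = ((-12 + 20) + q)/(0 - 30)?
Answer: -216/125 ≈ -1.7280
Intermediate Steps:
q = 28 (q = -8 + ((11 + 14) + 11) = -8 + (25 + 11) = -8 + 36 = 28)
t = -6/5 (t = ((-12 + 20) + 28)/(0 - 30) = (8 + 28)/(-30) = 36*(-1/30) = -6/5 ≈ -1.2000)
t³ = (-6/5)³ = -216/125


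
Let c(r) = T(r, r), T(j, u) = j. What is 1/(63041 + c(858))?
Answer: 1/63899 ≈ 1.5650e-5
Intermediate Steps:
c(r) = r
1/(63041 + c(858)) = 1/(63041 + 858) = 1/63899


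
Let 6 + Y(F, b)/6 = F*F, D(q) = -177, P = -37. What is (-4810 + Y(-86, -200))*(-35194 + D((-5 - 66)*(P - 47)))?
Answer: -1398215630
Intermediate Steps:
Y(F, b) = -36 + 6*F**2 (Y(F, b) = -36 + 6*(F*F) = -36 + 6*F**2)
(-4810 + Y(-86, -200))*(-35194 + D((-5 - 66)*(P - 47))) = (-4810 + (-36 + 6*(-86)**2))*(-35194 - 177) = (-4810 + (-36 + 6*7396))*(-35371) = (-4810 + (-36 + 44376))*(-35371) = (-4810 + 44340)*(-35371) = 39530*(-35371) = -1398215630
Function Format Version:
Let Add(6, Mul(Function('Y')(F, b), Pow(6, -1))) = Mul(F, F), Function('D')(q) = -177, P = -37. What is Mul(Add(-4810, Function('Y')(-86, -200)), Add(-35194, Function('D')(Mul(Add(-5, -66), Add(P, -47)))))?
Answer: -1398215630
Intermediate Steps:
Function('Y')(F, b) = Add(-36, Mul(6, Pow(F, 2))) (Function('Y')(F, b) = Add(-36, Mul(6, Mul(F, F))) = Add(-36, Mul(6, Pow(F, 2))))
Mul(Add(-4810, Function('Y')(-86, -200)), Add(-35194, Function('D')(Mul(Add(-5, -66), Add(P, -47))))) = Mul(Add(-4810, Add(-36, Mul(6, Pow(-86, 2)))), Add(-35194, -177)) = Mul(Add(-4810, Add(-36, Mul(6, 7396))), -35371) = Mul(Add(-4810, Add(-36, 44376)), -35371) = Mul(Add(-4810, 44340), -35371) = Mul(39530, -35371) = -1398215630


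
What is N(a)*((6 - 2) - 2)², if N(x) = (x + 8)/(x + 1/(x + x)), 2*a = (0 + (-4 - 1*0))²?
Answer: 1024/129 ≈ 7.9380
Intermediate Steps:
a = 8 (a = (0 + (-4 - 1*0))²/2 = (0 + (-4 + 0))²/2 = (0 - 4)²/2 = (½)*(-4)² = (½)*16 = 8)
N(x) = (8 + x)/(x + 1/(2*x))
N(a)*((6 - 2) - 2)² = (2*8*(8 + 8)/(1 + 2*8²))*((6 - 2) - 2)² = (2*8*16/(1 + 2*64))*(4 - 2)² = (2*8*16/(1 + 128))*2² = (2*8*16/129)*4 = (2*8*(1/129)*16)*4 = (256/129)*4 = 1024/129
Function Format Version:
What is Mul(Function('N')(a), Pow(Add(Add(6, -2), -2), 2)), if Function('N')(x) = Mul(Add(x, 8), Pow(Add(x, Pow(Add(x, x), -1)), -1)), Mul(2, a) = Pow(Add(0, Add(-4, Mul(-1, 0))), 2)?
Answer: Rational(1024, 129) ≈ 7.9380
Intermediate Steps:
a = 8 (a = Mul(Rational(1, 2), Pow(Add(0, Add(-4, Mul(-1, 0))), 2)) = Mul(Rational(1, 2), Pow(Add(0, Add(-4, 0)), 2)) = Mul(Rational(1, 2), Pow(Add(0, -4), 2)) = Mul(Rational(1, 2), Pow(-4, 2)) = Mul(Rational(1, 2), 16) = 8)
Function('N')(x) = Mul(Pow(Add(x, Mul(Rational(1, 2), Pow(x, -1))), -1), Add(8, x)) (Function('N')(x) = Mul(Add(8, x), Pow(Add(x, Pow(Mul(2, x), -1)), -1)) = Mul(Add(8, x), Pow(Add(x, Mul(Rational(1, 2), Pow(x, -1))), -1)) = Mul(Pow(Add(x, Mul(Rational(1, 2), Pow(x, -1))), -1), Add(8, x)))
Mul(Function('N')(a), Pow(Add(Add(6, -2), -2), 2)) = Mul(Mul(2, 8, Pow(Add(1, Mul(2, Pow(8, 2))), -1), Add(8, 8)), Pow(Add(Add(6, -2), -2), 2)) = Mul(Mul(2, 8, Pow(Add(1, Mul(2, 64)), -1), 16), Pow(Add(4, -2), 2)) = Mul(Mul(2, 8, Pow(Add(1, 128), -1), 16), Pow(2, 2)) = Mul(Mul(2, 8, Pow(129, -1), 16), 4) = Mul(Mul(2, 8, Rational(1, 129), 16), 4) = Mul(Rational(256, 129), 4) = Rational(1024, 129)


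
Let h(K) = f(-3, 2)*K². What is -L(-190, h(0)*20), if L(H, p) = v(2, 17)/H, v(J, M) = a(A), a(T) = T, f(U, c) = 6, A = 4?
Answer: 2/95 ≈ 0.021053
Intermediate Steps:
h(K) = 6*K²
v(J, M) = 4
L(H, p) = 4/H
-L(-190, h(0)*20) = -4/(-190) = -4*(-1)/190 = -1*(-2/95) = 2/95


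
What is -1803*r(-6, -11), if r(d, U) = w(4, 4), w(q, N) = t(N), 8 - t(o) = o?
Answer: -7212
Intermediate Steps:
t(o) = 8 - o
w(q, N) = 8 - N
r(d, U) = 4 (r(d, U) = 8 - 1*4 = 8 - 4 = 4)
-1803*r(-6, -11) = -1803*4 = -7212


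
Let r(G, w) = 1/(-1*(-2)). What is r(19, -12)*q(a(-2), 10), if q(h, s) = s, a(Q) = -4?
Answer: 5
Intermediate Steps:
r(G, w) = ½ (r(G, w) = 1/2 = ½)
r(19, -12)*q(a(-2), 10) = (½)*10 = 5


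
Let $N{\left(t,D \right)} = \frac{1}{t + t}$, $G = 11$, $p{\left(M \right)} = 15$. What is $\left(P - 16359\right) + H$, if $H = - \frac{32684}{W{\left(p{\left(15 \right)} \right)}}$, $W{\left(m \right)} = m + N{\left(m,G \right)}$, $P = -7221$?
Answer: $- \frac{11615100}{451} \approx -25754.0$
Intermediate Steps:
$N{\left(t,D \right)} = \frac{1}{2 t}$
$W{\left(m \right)} = m + \frac{1}{2 m}$
$H = - \frac{980520}{451}$ ($H = - \frac{32684}{15 + \frac{1}{2 \cdot 15}} = - \frac{32684}{15 + \frac{1}{2} \cdot \frac{1}{15}} = - \frac{32684}{15 + \frac{1}{30}} = - \frac{32684}{\frac{451}{30}} = \left(-32684\right) \frac{30}{451} = - \frac{980520}{451} \approx -2174.1$)
$\left(P - 16359\right) + H = \left(-7221 - 16359\right) - \frac{980520}{451} = -23580 - \frac{980520}{451} = - \frac{11615100}{451}$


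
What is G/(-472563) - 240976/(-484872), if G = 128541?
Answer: 102282559/454628109 ≈ 0.22498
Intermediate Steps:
G/(-472563) - 240976/(-484872) = 128541/(-472563) - 240976/(-484872) = 128541*(-1/472563) - 240976*(-1/484872) = -6121/22503 + 30122/60609 = 102282559/454628109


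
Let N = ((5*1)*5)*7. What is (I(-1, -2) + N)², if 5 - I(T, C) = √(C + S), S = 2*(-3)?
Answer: 32392 - 720*I*√2 ≈ 32392.0 - 1018.2*I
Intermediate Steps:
S = -6
I(T, C) = 5 - √(-6 + C) (I(T, C) = 5 - √(C - 6) = 5 - √(-6 + C))
N = 175 (N = (5*5)*7 = 25*7 = 175)
(I(-1, -2) + N)² = ((5 - √(-6 - 2)) + 175)² = ((5 - √(-8)) + 175)² = ((5 - 2*I*√2) + 175)² = (180 - 2*I*√2)²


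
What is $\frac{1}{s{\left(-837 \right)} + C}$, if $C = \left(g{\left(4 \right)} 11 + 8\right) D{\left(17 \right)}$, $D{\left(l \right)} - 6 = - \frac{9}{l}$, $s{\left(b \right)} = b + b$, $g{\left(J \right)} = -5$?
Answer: $- \frac{17}{32829} \approx -0.00051783$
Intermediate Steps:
$s{\left(b \right)} = 2 b$
$D{\left(l \right)} = 6 - \frac{9}{l}$
$C = - \frac{4371}{17}$ ($C = \left(\left(-5\right) 11 + 8\right) \left(6 - \frac{9}{17}\right) = \left(-55 + 8\right) \left(6 - \frac{9}{17}\right) = - 47 \left(6 - \frac{9}{17}\right) = \left(-47\right) \frac{93}{17} = - \frac{4371}{17} \approx -257.12$)
$\frac{1}{s{\left(-837 \right)} + C} = \frac{1}{2 \left(-837\right) - \frac{4371}{17}} = \frac{1}{-1674 - \frac{4371}{17}} = \frac{1}{- \frac{32829}{17}} = - \frac{17}{32829}$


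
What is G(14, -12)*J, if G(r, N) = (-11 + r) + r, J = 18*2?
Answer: 612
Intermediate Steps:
J = 36
G(r, N) = -11 + 2*r
G(14, -12)*J = (-11 + 2*14)*36 = (-11 + 28)*36 = 17*36 = 612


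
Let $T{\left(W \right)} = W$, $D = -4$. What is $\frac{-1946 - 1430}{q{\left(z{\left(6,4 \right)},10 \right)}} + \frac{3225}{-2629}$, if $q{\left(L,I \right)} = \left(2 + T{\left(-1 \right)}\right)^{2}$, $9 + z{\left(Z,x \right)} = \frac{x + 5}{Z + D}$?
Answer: $- \frac{8878729}{2629} \approx -3377.2$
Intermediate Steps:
$z{\left(Z,x \right)} = -9 + \frac{5 + x}{-4 + Z}$ ($z{\left(Z,x \right)} = -9 + \frac{x + 5}{Z - 4} = -9 + \frac{5 + x}{-4 + Z}$)
$q{\left(L,I \right)} = 1$ ($q{\left(L,I \right)} = \left(2 - 1\right)^{2} = 1^{2} = 1$)
$\frac{-1946 - 1430}{q{\left(z{\left(6,4 \right)},10 \right)}} + \frac{3225}{-2629} = \frac{-1946 - 1430}{1} + \frac{3225}{-2629} = \left(-3376\right) 1 + 3225 \left(- \frac{1}{2629}\right) = -3376 - \frac{3225}{2629} = - \frac{8878729}{2629}$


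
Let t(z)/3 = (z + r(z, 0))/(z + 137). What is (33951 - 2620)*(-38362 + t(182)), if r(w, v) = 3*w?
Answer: -383343996314/319 ≈ -1.2017e+9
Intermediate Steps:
t(z) = 12*z/(137 + z) (t(z) = 3*((z + 3*z)/(z + 137)) = 3*((4*z)/(137 + z)) = 3*(4*z/(137 + z)) = 12*z/(137 + z))
(33951 - 2620)*(-38362 + t(182)) = (33951 - 2620)*(-38362 + 12*182/(137 + 182)) = 31331*(-38362 + 12*182/319) = 31331*(-38362 + 12*182*(1/319)) = 31331*(-38362 + 2184/319) = 31331*(-12235294/319) = -383343996314/319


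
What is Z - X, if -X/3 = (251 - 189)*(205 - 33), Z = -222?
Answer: 31770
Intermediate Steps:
X = -31992 (X = -3*(251 - 189)*(205 - 33) = -186*172 = -3*10664 = -31992)
Z - X = -222 - 1*(-31992) = -222 + 31992 = 31770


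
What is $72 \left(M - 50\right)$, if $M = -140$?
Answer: $-13680$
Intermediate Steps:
$72 \left(M - 50\right) = 72 \left(-140 - 50\right) = 72 \left(-190\right) = -13680$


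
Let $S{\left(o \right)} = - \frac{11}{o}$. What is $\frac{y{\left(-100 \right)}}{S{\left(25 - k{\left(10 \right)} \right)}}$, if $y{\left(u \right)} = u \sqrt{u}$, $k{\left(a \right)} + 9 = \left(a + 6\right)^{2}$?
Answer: $- \frac{222000 i}{11} \approx - 20182.0 i$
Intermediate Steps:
$k{\left(a \right)} = -9 + \left(6 + a\right)^{2}$ ($k{\left(a \right)} = -9 + \left(a + 6\right)^{2} = -9 + \left(6 + a\right)^{2}$)
$y{\left(u \right)} = u^{\frac{3}{2}}$
$\frac{y{\left(-100 \right)}}{S{\left(25 - k{\left(10 \right)} \right)}} = \frac{\left(-100\right)^{\frac{3}{2}}}{\left(-11\right) \frac{1}{25 - \left(-9 + \left(6 + 10\right)^{2}\right)}} = \frac{\left(-1000\right) i}{\left(-11\right) \frac{1}{25 - \left(-9 + 16^{2}\right)}} = \frac{\left(-1000\right) i}{\left(-11\right) \frac{1}{25 - \left(-9 + 256\right)}} = \frac{\left(-1000\right) i}{\left(-11\right) \frac{1}{25 - 247}} = \frac{\left(-1000\right) i}{\left(-11\right) \frac{1}{-222}} = \frac{\left(-1000\right) i}{\left(-11\right) \left(- \frac{1}{222}\right)} = \frac{\left(-1000\right) i}{\frac{11}{222}} = - 1000 i \frac{222}{11} = - \frac{222000 i}{11}$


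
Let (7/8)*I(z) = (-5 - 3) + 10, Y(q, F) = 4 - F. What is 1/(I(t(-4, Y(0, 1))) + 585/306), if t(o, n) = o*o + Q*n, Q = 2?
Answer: 238/999 ≈ 0.23824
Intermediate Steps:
t(o, n) = o**2 + 2*n (t(o, n) = o*o + 2*n = o**2 + 2*n)
I(z) = 16/7 (I(z) = 8*((-5 - 3) + 10)/7 = 8*(-8 + 10)/7 = (8/7)*2 = 16/7)
1/(I(t(-4, Y(0, 1))) + 585/306) = 1/(16/7 + 585/306) = 1/(16/7 + 585*(1/306)) = 1/(16/7 + 65/34) = 1/(999/238) = 238/999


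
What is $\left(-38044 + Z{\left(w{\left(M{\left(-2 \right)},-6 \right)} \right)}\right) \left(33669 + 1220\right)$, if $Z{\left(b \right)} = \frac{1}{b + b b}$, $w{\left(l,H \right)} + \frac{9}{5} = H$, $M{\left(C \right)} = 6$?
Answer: $- \frac{1760021623591}{1326} \approx -1.3273 \cdot 10^{9}$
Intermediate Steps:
$w{\left(l,H \right)} = - \frac{9}{5} + H$
$Z{\left(b \right)} = \frac{1}{b + b^{2}}$
$\left(-38044 + Z{\left(w{\left(M{\left(-2 \right)},-6 \right)} \right)}\right) \left(33669 + 1220\right) = \left(-38044 + \frac{1}{\left(- \frac{9}{5} - 6\right) \left(1 - \frac{39}{5}\right)}\right) \left(33669 + 1220\right) = \left(-38044 + \frac{1}{\left(- \frac{39}{5}\right) \left(1 - \frac{39}{5}\right)}\right) 34889 = \left(-38044 - \frac{5}{39 \left(- \frac{34}{5}\right)}\right) 34889 = \left(-38044 - - \frac{25}{1326}\right) 34889 = \left(-38044 + \frac{25}{1326}\right) 34889 = \left(- \frac{50446319}{1326}\right) 34889 = - \frac{1760021623591}{1326}$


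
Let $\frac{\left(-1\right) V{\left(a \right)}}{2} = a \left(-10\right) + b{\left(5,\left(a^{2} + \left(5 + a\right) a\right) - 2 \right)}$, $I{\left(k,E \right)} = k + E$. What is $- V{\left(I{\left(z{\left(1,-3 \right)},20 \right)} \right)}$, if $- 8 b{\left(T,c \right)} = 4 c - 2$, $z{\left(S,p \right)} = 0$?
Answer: $- \frac{2595}{2} \approx -1297.5$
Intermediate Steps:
$b{\left(T,c \right)} = \frac{1}{4} - \frac{c}{2}$ ($b{\left(T,c \right)} = - \frac{4 c - 2}{8} = - \frac{-2 + 4 c}{8} = \frac{1}{4} - \frac{c}{2}$)
$I{\left(k,E \right)} = E + k$
$V{\left(a \right)} = - \frac{5}{2} + a^{2} + 20 a + a \left(5 + a\right)$ ($V{\left(a \right)} = - 2 \left(a \left(-10\right) - \left(- \frac{1}{4} + \frac{\left(a^{2} + \left(5 + a\right) a\right) - 2}{2}\right)\right) = - 2 \left(- 10 a - \left(- \frac{1}{4} + \frac{\left(a^{2} + a \left(5 + a\right)\right) - 2}{2}\right)\right) = - 2 \left(- 10 a - \left(- \frac{1}{4} + \frac{-2 + a^{2} + a \left(5 + a\right)}{2}\right)\right) = - 2 \left(- 10 a - \left(- \frac{5}{4} + \frac{a^{2}}{2} + \frac{a \left(5 + a\right)}{2}\right)\right) = - 2 \left(\frac{5}{4} - 10 a - \frac{a^{2}}{2} - \frac{a \left(5 + a\right)}{2}\right) = - \frac{5}{2} + a^{2} + 20 a + a \left(5 + a\right)$)
$- V{\left(I{\left(z{\left(1,-3 \right)},20 \right)} \right)} = - (- \frac{5}{2} + 2 \left(20 + 0\right)^{2} + 25 \left(20 + 0\right)) = - (- \frac{5}{2} + 2 \cdot 20^{2} + 25 \cdot 20) = - (- \frac{5}{2} + 2 \cdot 400 + 500) = - (- \frac{5}{2} + 800 + 500) = \left(-1\right) \frac{2595}{2} = - \frac{2595}{2}$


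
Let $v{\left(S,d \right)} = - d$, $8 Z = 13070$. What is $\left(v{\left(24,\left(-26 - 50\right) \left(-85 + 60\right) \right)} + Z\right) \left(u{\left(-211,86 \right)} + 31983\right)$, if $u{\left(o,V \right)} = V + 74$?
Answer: $- \frac{34232295}{4} \approx -8.5581 \cdot 10^{6}$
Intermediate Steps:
$Z = \frac{6535}{4}$ ($Z = \frac{1}{8} \cdot 13070 = \frac{6535}{4} \approx 1633.8$)
$u{\left(o,V \right)} = 74 + V$
$\left(v{\left(24,\left(-26 - 50\right) \left(-85 + 60\right) \right)} + Z\right) \left(u{\left(-211,86 \right)} + 31983\right) = \left(- \left(-26 - 50\right) \left(-85 + 60\right) + \frac{6535}{4}\right) \left(\left(74 + 86\right) + 31983\right) = \left(- \left(-76\right) \left(-25\right) + \frac{6535}{4}\right) \left(160 + 31983\right) = \left(\left(-1\right) 1900 + \frac{6535}{4}\right) 32143 = \left(-1900 + \frac{6535}{4}\right) 32143 = \left(- \frac{1065}{4}\right) 32143 = - \frac{34232295}{4}$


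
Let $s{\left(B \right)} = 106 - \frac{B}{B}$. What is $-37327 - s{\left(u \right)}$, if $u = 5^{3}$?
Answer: $-37432$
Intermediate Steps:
$u = 125$
$s{\left(B \right)} = 105$ ($s{\left(B \right)} = 106 - 1 = 105$)
$-37327 - s{\left(u \right)} = -37327 - 105 = -37432$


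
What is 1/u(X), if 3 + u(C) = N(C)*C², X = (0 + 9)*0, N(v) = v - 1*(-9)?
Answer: -⅓ ≈ -0.33333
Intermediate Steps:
N(v) = 9 + v (N(v) = v + 9 = 9 + v)
X = 0 (X = 9*0 = 0)
u(C) = -3 + C²*(9 + C) (u(C) = -3 + (9 + C)*C² = -3 + C²*(9 + C))
1/u(X) = 1/(-3 + 0²*(9 + 0)) = 1/(-3 + 0*9) = 1/(-3 + 0) = 1/(-3) = -⅓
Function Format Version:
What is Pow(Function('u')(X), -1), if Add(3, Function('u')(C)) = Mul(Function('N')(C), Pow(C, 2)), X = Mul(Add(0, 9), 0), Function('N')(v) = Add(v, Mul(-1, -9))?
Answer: Rational(-1, 3) ≈ -0.33333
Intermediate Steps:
Function('N')(v) = Add(9, v) (Function('N')(v) = Add(v, 9) = Add(9, v))
X = 0 (X = Mul(9, 0) = 0)
Function('u')(C) = Add(-3, Mul(Pow(C, 2), Add(9, C))) (Function('u')(C) = Add(-3, Mul(Add(9, C), Pow(C, 2))) = Add(-3, Mul(Pow(C, 2), Add(9, C))))
Pow(Function('u')(X), -1) = Pow(Add(-3, Mul(Pow(0, 2), Add(9, 0))), -1) = Pow(Add(-3, Mul(0, 9)), -1) = Pow(Add(-3, 0), -1) = Pow(-3, -1) = Rational(-1, 3)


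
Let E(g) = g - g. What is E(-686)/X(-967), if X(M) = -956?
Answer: 0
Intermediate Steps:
E(g) = 0
E(-686)/X(-967) = 0/(-956) = 0*(-1/956) = 0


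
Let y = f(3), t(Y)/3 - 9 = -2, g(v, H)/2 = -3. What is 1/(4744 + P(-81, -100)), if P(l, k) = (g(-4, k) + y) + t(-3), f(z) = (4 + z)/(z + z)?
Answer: 6/28561 ≈ 0.00021008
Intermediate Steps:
g(v, H) = -6 (g(v, H) = 2*(-3) = -6)
t(Y) = 21 (t(Y) = 27 + 3*(-2) = 27 - 6 = 21)
f(z) = (4 + z)/(2*z) (f(z) = (4 + z)/((2*z)) = (4 + z)*(1/(2*z)) = (4 + z)/(2*z))
y = 7/6 (y = (1/2)*(4 + 3)/3 = (1/2)*(1/3)*7 = 7/6 ≈ 1.1667)
P(l, k) = 97/6 (P(l, k) = (-6 + 7/6) + 21 = -29/6 + 21 = 97/6)
1/(4744 + P(-81, -100)) = 1/(4744 + 97/6) = 1/(28561/6) = 6/28561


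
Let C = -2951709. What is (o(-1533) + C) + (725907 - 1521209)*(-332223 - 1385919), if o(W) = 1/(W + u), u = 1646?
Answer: 154407586340776/113 ≈ 1.3664e+12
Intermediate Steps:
o(W) = 1/(1646 + W) (o(W) = 1/(W + 1646) = 1/(1646 + W))
(o(-1533) + C) + (725907 - 1521209)*(-332223 - 1385919) = (1/(1646 - 1533) - 2951709) + (725907 - 1521209)*(-332223 - 1385919) = (1/113 - 2951709) - 795302*(-1718142) = (1/113 - 2951709) + 1366441768884 = -333543116/113 + 1366441768884 = 154407586340776/113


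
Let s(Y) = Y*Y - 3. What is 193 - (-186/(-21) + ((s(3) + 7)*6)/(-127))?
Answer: 164249/889 ≈ 184.76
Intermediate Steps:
s(Y) = -3 + Y**2 (s(Y) = Y**2 - 3 = -3 + Y**2)
193 - (-186/(-21) + ((s(3) + 7)*6)/(-127)) = 193 - (-186/(-21) + (((-3 + 3**2) + 7)*6)/(-127)) = 193 - (-186*(-1/21) + (((-3 + 9) + 7)*6)*(-1/127)) = 193 - (62/7 + ((6 + 7)*6)*(-1/127)) = 193 - (62/7 + (13*6)*(-1/127)) = 193 - (62/7 + 78*(-1/127)) = 193 - (62/7 - 78/127) = 193 - 1*7328/889 = 193 - 7328/889 = 164249/889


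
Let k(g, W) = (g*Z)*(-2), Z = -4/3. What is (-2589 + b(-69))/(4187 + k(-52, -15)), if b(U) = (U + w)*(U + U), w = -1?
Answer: 21213/12145 ≈ 1.7466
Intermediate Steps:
Z = -4/3 (Z = -4*1/3 = -4/3 ≈ -1.3333)
k(g, W) = 8*g/3 (k(g, W) = (g*(-4/3))*(-2) = -4*g/3*(-2) = 8*g/3)
b(U) = 2*U*(-1 + U) (b(U) = (U - 1)*(U + U) = (-1 + U)*(2*U) = 2*U*(-1 + U))
(-2589 + b(-69))/(4187 + k(-52, -15)) = (-2589 + 2*(-69)*(-1 - 69))/(4187 + (8/3)*(-52)) = (-2589 + 2*(-69)*(-70))/(4187 - 416/3) = (-2589 + 9660)/(12145/3) = 7071*(3/12145) = 21213/12145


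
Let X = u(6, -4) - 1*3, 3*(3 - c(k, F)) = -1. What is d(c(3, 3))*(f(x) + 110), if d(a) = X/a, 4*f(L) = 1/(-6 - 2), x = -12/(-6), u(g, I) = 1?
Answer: -10557/160 ≈ -65.981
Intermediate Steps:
c(k, F) = 10/3 (c(k, F) = 3 - ⅓*(-1) = 3 + ⅓ = 10/3)
x = 2 (x = -12*(-⅙) = 2)
f(L) = -1/32 (f(L) = 1/(4*(-6 - 2)) = (¼)/(-8) = (¼)*(-⅛) = -1/32)
X = -2 (X = 1 - 1*3 = 1 - 3 = -2)
d(a) = -2/a
d(c(3, 3))*(f(x) + 110) = (-2/10/3)*(-1/32 + 110) = -2*3/10*(3519/32) = -⅗*3519/32 = -10557/160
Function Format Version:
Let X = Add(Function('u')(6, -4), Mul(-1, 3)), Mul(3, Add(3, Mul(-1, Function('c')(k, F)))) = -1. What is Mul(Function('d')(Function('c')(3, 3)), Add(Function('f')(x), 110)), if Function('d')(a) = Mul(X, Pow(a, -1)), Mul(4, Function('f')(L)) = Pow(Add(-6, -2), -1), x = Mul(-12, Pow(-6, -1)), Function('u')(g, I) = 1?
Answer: Rational(-10557, 160) ≈ -65.981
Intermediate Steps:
Function('c')(k, F) = Rational(10, 3) (Function('c')(k, F) = Add(3, Mul(Rational(-1, 3), -1)) = Add(3, Rational(1, 3)) = Rational(10, 3))
x = 2 (x = Mul(-12, Rational(-1, 6)) = 2)
Function('f')(L) = Rational(-1, 32) (Function('f')(L) = Mul(Rational(1, 4), Pow(Add(-6, -2), -1)) = Mul(Rational(1, 4), Pow(-8, -1)) = Mul(Rational(1, 4), Rational(-1, 8)) = Rational(-1, 32))
X = -2 (X = Add(1, Mul(-1, 3)) = Add(1, -3) = -2)
Function('d')(a) = Mul(-2, Pow(a, -1))
Mul(Function('d')(Function('c')(3, 3)), Add(Function('f')(x), 110)) = Mul(Mul(-2, Pow(Rational(10, 3), -1)), Add(Rational(-1, 32), 110)) = Mul(Mul(-2, Rational(3, 10)), Rational(3519, 32)) = Mul(Rational(-3, 5), Rational(3519, 32)) = Rational(-10557, 160)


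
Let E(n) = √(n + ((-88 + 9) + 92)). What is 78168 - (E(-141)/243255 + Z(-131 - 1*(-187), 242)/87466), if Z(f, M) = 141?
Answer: 6837042147/87466 - 8*I*√2/243255 ≈ 78168.0 - 4.651e-5*I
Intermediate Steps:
E(n) = √(13 + n) (E(n) = √(n + (-79 + 92)) = √(n + 13) = √(13 + n))
78168 - (E(-141)/243255 + Z(-131 - 1*(-187), 242)/87466) = 78168 - (√(13 - 141)/243255 + 141/87466) = 78168 - (√(-128)*(1/243255) + 141*(1/87466)) = 78168 - ((8*I*√2)*(1/243255) + 141/87466) = 78168 - (8*I*√2/243255 + 141/87466) = 78168 - (141/87466 + 8*I*√2/243255) = 78168 + (-141/87466 - 8*I*√2/243255) = 6837042147/87466 - 8*I*√2/243255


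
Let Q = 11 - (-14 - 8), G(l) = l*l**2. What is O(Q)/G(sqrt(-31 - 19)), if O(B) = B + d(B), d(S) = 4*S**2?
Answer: 4389*I*sqrt(2)/500 ≈ 12.414*I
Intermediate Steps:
G(l) = l**3
Q = 33 (Q = 11 - 1*(-22) = 11 + 22 = 33)
O(B) = B + 4*B**2
O(Q)/G(sqrt(-31 - 19)) = (33*(1 + 4*33))/((sqrt(-31 - 19))**3) = (33*(1 + 132))/((sqrt(-50))**3) = (33*133)/((5*I*sqrt(2))**3) = 4389/((-250*I*sqrt(2))) = 4389*(I*sqrt(2)/500) = 4389*I*sqrt(2)/500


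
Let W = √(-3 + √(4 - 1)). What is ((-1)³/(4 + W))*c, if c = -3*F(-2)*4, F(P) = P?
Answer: -24/(4 + I*√(3 - √3)) ≈ -5.5594 + 1.565*I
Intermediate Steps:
W = √(-3 + √3) ≈ 1.126*I
c = 24 (c = -3*(-2)*4 = 6*4 = 24)
((-1)³/(4 + W))*c = ((-1)³/(4 + √(-3 + √3)))*24 = (-1/(4 + √(-3 + √3)))*24 = -1/(4 + √(-3 + √3))*24 = -24/(4 + √(-3 + √3))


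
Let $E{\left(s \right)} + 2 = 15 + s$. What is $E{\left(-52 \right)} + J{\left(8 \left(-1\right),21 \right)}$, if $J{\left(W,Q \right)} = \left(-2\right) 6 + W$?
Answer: $-59$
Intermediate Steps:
$E{\left(s \right)} = 13 + s$ ($E{\left(s \right)} = -2 + \left(15 + s\right) = 13 + s$)
$J{\left(W,Q \right)} = -12 + W$
$E{\left(-52 \right)} + J{\left(8 \left(-1\right),21 \right)} = \left(13 - 52\right) + \left(-12 + 8 \left(-1\right)\right) = -39 - 20 = -59$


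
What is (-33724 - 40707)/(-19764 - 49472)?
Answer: 74431/69236 ≈ 1.0750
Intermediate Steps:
(-33724 - 40707)/(-19764 - 49472) = -74431/(-69236) = -74431*(-1/69236) = 74431/69236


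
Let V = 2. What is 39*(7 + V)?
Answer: 351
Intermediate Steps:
39*(7 + V) = 39*(7 + 2) = 39*9 = 351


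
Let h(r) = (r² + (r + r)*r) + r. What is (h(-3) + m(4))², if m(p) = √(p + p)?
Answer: 584 + 96*√2 ≈ 719.76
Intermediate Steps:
m(p) = √2*√p (m(p) = √(2*p) = √2*√p)
h(r) = r + 3*r² (h(r) = (r² + (2*r)*r) + r = (r² + 2*r²) + r = 3*r² + r = r + 3*r²)
(h(-3) + m(4))² = (-3*(1 + 3*(-3)) + √2*√4)² = (-3*(1 - 9) + √2*2)² = (-3*(-8) + 2*√2)² = (24 + 2*√2)²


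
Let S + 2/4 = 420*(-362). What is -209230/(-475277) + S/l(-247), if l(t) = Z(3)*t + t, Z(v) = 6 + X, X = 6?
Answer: 145866380497/3052228894 ≈ 47.790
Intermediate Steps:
S = -304081/2 (S = -½ + 420*(-362) = -½ - 152040 = -304081/2 ≈ -1.5204e+5)
Z(v) = 12 (Z(v) = 6 + 6 = 12)
l(t) = 13*t (l(t) = 12*t + t = 13*t)
-209230/(-475277) + S/l(-247) = -209230/(-475277) - 304081/(2*(13*(-247))) = -209230*(-1/475277) - 304081/2/(-3211) = 209230/475277 - 304081/2*(-1/3211) = 209230/475277 + 304081/6422 = 145866380497/3052228894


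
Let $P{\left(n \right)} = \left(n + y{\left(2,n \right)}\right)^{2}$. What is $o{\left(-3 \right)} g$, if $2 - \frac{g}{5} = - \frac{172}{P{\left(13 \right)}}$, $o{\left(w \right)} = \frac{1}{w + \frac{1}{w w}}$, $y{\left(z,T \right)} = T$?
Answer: $- \frac{17145}{4394} \approx -3.9019$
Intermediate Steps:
$P{\left(n \right)} = 4 n^{2}$ ($P{\left(n \right)} = \left(n + n\right)^{2} = \left(2 n\right)^{2} = 4 n^{2}$)
$o{\left(w \right)} = \frac{1}{w + \frac{1}{w^{2}}}$
$g = \frac{1905}{169}$ ($g = 10 - 5 \left(- \frac{172}{4 \cdot 13^{2}}\right) = 10 - 5 \left(- \frac{172}{4 \cdot 169}\right) = 10 - 5 \left(- \frac{172}{676}\right) = 10 - 5 \left(\left(-172\right) \frac{1}{676}\right) = 10 - - \frac{215}{169} = 10 + \frac{215}{169} = \frac{1905}{169} \approx 11.272$)
$o{\left(-3 \right)} g = \frac{\left(-3\right)^{2}}{1 + \left(-3\right)^{3}} \cdot \frac{1905}{169} = \frac{9}{1 - 27} \cdot \frac{1905}{169} = \frac{9}{-26} \cdot \frac{1905}{169} = 9 \left(- \frac{1}{26}\right) \frac{1905}{169} = \left(- \frac{9}{26}\right) \frac{1905}{169} = - \frac{17145}{4394}$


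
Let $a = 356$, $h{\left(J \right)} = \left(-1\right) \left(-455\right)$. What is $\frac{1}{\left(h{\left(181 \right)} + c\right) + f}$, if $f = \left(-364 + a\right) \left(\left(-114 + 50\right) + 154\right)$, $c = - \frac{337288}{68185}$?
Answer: $- \frac{68185}{18406313} \approx -0.0037044$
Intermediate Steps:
$c = - \frac{337288}{68185}$ ($c = \left(-337288\right) \frac{1}{68185} = - \frac{337288}{68185} \approx -4.9467$)
$h{\left(J \right)} = 455$
$f = -720$ ($f = \left(-364 + 356\right) \left(\left(-114 + 50\right) + 154\right) = - 8 \left(-64 + 154\right) = \left(-8\right) 90 = -720$)
$\frac{1}{\left(h{\left(181 \right)} + c\right) + f} = \frac{1}{\left(455 - \frac{337288}{68185}\right) - 720} = \frac{1}{\frac{30686887}{68185} - 720} = \frac{1}{- \frac{18406313}{68185}} = - \frac{68185}{18406313}$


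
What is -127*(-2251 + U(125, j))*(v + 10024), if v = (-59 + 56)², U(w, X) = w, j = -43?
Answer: 2708930066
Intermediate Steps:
v = 9 (v = (-3)² = 9)
-127*(-2251 + U(125, j))*(v + 10024) = -127*(-2251 + 125)*(9 + 10024) = -(-270002)*10033 = -127*(-21330158) = 2708930066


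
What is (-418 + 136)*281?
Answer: -79242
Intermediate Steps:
(-418 + 136)*281 = -282*281 = -79242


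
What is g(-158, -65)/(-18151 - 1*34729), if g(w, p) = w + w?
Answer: 79/13220 ≈ 0.0059758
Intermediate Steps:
g(w, p) = 2*w
g(-158, -65)/(-18151 - 1*34729) = (2*(-158))/(-18151 - 1*34729) = -316/(-18151 - 34729) = -316/(-52880) = -316*(-1/52880) = 79/13220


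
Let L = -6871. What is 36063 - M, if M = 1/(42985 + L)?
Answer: 1302379181/36114 ≈ 36063.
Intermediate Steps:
M = 1/36114 (M = 1/(42985 - 6871) = 1/36114 ≈ 2.7690e-5)
36063 - M = 36063 - 1*1/36114 = 36063 - 1/36114 = 1302379181/36114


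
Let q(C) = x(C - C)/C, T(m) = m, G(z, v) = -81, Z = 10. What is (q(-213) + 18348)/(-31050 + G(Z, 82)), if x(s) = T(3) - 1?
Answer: -3908122/6630903 ≈ -0.58938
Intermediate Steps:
x(s) = 2 (x(s) = 3 - 1 = 2)
q(C) = 2/C
(q(-213) + 18348)/(-31050 + G(Z, 82)) = (2/(-213) + 18348)/(-31050 - 81) = (2*(-1/213) + 18348)/(-31131) = (-2/213 + 18348)*(-1/31131) = (3908122/213)*(-1/31131) = -3908122/6630903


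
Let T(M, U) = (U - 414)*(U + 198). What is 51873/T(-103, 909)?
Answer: 17291/182655 ≈ 0.094665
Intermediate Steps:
T(M, U) = (-414 + U)*(198 + U)
51873/T(-103, 909) = 51873/(-81972 + 909² - 216*909) = 51873/(-81972 + 826281 - 196344) = 51873/547965 = 51873*(1/547965) = 17291/182655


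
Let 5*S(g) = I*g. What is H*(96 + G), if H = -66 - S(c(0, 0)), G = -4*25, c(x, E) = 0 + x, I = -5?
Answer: 264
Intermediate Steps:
c(x, E) = x
S(g) = -g (S(g) = (-5*g)/5 = -g)
G = -100
H = -66 (H = -66 - (-1)*0 = -66 - 1*0 = -66 + 0 = -66)
H*(96 + G) = -66*(96 - 100) = -66*(-4) = 264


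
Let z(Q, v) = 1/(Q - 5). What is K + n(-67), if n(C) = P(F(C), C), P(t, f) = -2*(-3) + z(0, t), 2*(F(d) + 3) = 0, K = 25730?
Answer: 128679/5 ≈ 25736.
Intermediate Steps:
z(Q, v) = 1/(-5 + Q)
F(d) = -3 (F(d) = -3 + (1/2)*0 = -3 + 0 = -3)
P(t, f) = 29/5 (P(t, f) = -2*(-3) + 1/(-5 + 0) = 6 + 1/(-5) = 6 - 1/5 = 29/5)
n(C) = 29/5
K + n(-67) = 25730 + 29/5 = 128679/5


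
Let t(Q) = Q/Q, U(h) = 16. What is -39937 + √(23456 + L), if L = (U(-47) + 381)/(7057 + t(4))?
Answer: -39937 + √1168471980010/7058 ≈ -39784.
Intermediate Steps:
t(Q) = 1
L = 397/7058 (L = (16 + 381)/(7057 + 1) = 397/7058 ≈ 0.056248)
-39937 + √(23456 + L) = -39937 + √(23456 + 397/7058) = -39937 + √(165552845/7058) = -39937 + √1168471980010/7058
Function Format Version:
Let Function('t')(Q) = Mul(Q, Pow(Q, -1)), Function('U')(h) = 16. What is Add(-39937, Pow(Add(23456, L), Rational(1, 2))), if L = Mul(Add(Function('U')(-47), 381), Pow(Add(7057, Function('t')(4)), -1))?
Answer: Add(-39937, Mul(Rational(1, 7058), Pow(1168471980010, Rational(1, 2)))) ≈ -39784.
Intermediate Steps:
Function('t')(Q) = 1
L = Rational(397, 7058) (L = Mul(Add(16, 381), Pow(Add(7057, 1), -1)) = Mul(397, Pow(7058, -1)) = Mul(397, Rational(1, 7058)) = Rational(397, 7058) ≈ 0.056248)
Add(-39937, Pow(Add(23456, L), Rational(1, 2))) = Add(-39937, Pow(Add(23456, Rational(397, 7058)), Rational(1, 2))) = Add(-39937, Pow(Rational(165552845, 7058), Rational(1, 2))) = Add(-39937, Mul(Rational(1, 7058), Pow(1168471980010, Rational(1, 2))))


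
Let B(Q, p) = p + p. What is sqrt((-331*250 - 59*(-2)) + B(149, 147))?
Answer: I*sqrt(82338) ≈ 286.95*I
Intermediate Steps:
B(Q, p) = 2*p
sqrt((-331*250 - 59*(-2)) + B(149, 147)) = sqrt((-331*250 - 59*(-2)) + 2*147) = sqrt((-82750 + 118) + 294) = sqrt(-82632 + 294) = sqrt(-82338) = I*sqrt(82338)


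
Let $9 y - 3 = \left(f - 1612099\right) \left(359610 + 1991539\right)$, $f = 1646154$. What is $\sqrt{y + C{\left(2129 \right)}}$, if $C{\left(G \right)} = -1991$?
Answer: $\frac{\sqrt{80068361279}}{3} \approx 94321.0$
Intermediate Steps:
$y = \frac{80068379198}{9}$ ($y = \frac{1}{3} + \frac{\left(1646154 - 1612099\right) \left(359610 + 1991539\right)}{9} = \frac{1}{3} + \frac{34055 \cdot 2351149}{9} = \frac{1}{3} + \frac{1}{9} \cdot 80068379195 = \frac{1}{3} + \frac{80068379195}{9} = \frac{80068379198}{9} \approx 8.8965 \cdot 10^{9}$)
$\sqrt{y + C{\left(2129 \right)}} = \sqrt{\frac{80068379198}{9} - 1991} = \sqrt{\frac{80068361279}{9}} = \frac{\sqrt{80068361279}}{3}$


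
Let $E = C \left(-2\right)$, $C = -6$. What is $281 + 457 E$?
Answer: $5765$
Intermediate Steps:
$E = 12$ ($E = \left(-6\right) \left(-2\right) = 12$)
$281 + 457 E = 281 + 457 \cdot 12 = 281 + 5484 = 5765$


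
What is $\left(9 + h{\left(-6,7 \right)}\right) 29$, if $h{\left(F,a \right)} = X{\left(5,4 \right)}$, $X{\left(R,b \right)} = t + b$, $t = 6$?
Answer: $551$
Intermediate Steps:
$X{\left(R,b \right)} = 6 + b$
$h{\left(F,a \right)} = 10$ ($h{\left(F,a \right)} = 6 + 4 = 10$)
$\left(9 + h{\left(-6,7 \right)}\right) 29 = \left(9 + 10\right) 29 = 19 \cdot 29 = 551$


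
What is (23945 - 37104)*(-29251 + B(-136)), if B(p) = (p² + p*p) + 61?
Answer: -102666518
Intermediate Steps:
B(p) = 61 + 2*p² (B(p) = (p² + p²) + 61 = 2*p² + 61 = 61 + 2*p²)
(23945 - 37104)*(-29251 + B(-136)) = (23945 - 37104)*(-29251 + (61 + 2*(-136)²)) = -13159*(-29251 + (61 + 2*18496)) = -13159*(-29251 + (61 + 36992)) = -13159*(-29251 + 37053) = -13159*7802 = -102666518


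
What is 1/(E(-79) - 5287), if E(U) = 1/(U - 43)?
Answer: -122/645015 ≈ -0.00018914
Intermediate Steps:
E(U) = 1/(-43 + U)
1/(E(-79) - 5287) = 1/(1/(-43 - 79) - 5287) = 1/(1/(-122) - 5287) = 1/(-1/122 - 5287) = 1/(-645015/122) = -122/645015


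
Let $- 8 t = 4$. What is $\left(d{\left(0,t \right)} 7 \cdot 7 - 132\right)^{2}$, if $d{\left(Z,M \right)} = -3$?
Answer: $77841$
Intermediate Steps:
$t = - \frac{1}{2}$ ($t = \left(- \frac{1}{8}\right) 4 = - \frac{1}{2} \approx -0.5$)
$\left(d{\left(0,t \right)} 7 \cdot 7 - 132\right)^{2} = \left(\left(-3\right) 7 \cdot 7 - 132\right)^{2} = \left(\left(-21\right) 7 - 132\right)^{2} = \left(-147 - 132\right)^{2} = \left(-279\right)^{2} = 77841$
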